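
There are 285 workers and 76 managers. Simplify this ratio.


Find GCD(285, 76)
GCD = 19
Divide both by 19: 285/19 = 15, 76/19 = 4
Simplified ratio = 15:4

15:4


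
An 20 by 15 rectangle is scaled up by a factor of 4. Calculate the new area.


Original dimensions: 20 x 15
Enlargement factor = 4
New width = 20 * 4 = 80
New height = 15 * 4 = 60
New area = 80 * 60 = 4800

4800


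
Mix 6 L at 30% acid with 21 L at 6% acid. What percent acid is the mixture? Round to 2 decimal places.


Solute in mixture 1 = 30% of 6 L = 6*30/100 = 9/5 L
Solute in mixture 2 = 6% of 21 L = 21*6/100 = 63/50 L
Total solute = 9/5 + 63/50 = 153/50 L
Total volume = 6 + 21 = 27 L
Final concentration = 153/50/27 * 100 = 11.33%

11.33


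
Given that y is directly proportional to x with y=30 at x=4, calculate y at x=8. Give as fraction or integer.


Direct proportion: y = kx
Find k: k = 30/4 = 15/2
Compute y at x=8: y = 15/2 * 8
y = 60

60


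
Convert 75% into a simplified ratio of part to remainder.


Part = 75%, Remainder = 25%
Ratio = 75:25
GCD(75, 25) = 25
Simplify: 3:1 = 3:1

3:1


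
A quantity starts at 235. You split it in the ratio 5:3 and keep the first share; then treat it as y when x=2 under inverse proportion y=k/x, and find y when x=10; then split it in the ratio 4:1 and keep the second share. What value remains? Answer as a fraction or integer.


Start with 235.
Step 1: Split 5:3, first share = 235 * 5/8 = 1175/8
Step 2: Inverse prop: k = (1175/8)*2; new y = k/10 = 1175/8*2/10 = 235/8
Step 3: Split 4:1, second share = 235/8 * 1/5 = 47/8
Final result = 47/8

47/8


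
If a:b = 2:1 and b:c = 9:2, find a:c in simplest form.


Given a:b = 2:1 and b:c = 9:2
Make b consistent. Multiply first ratio by 9: a:b = 18:9
Multiply second ratio by 1: b:c = 9:2
Now b = 9 in both, so a:b:c = 18:9:2
Therefore a:c = 18:2
Simplify by GCD: a:c = 9:1

9:1


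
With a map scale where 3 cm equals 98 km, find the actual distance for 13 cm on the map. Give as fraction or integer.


Map scale: 3 cm = 98 km
Measured distance on map = 13 cm
Set up proportion: 13 * 98 / 3
= 1274 / 3
= 1274/3 km

1274/3


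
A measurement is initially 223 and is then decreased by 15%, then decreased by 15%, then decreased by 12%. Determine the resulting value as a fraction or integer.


Start: 223
Step 1: decrease by 15% => multiply by 85/100
  223 * 85/100 = 3791/20
Step 2: decrease by 15% => multiply by 85/100
  3791/20 * 85/100 = 64447/400
Step 3: decrease by 12% => multiply by 88/100
  64447/400 * 88/100 = 708917/5000
Final value = 708917/5000

708917/5000


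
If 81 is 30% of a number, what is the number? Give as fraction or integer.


Given: 81 is 30% of the whole
Set up: 81 = 30/100 * whole
whole = 81 * 100 / 30
whole = 8100 / 30
whole = 270

270


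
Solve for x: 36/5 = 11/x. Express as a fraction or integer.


Setting up: 36/5 = 11/x
Cross multiply: 36 * x = 5 * 11
36x = 55
x = 55/36
x = 55/36

55/36


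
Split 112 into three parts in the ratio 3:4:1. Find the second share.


Ratio = 3:4:1
Total parts = 3 + 4 + 1 = 8
Value per part = 112 / 8 = 14
First share = 3 * 14 = 42
Middle share = 4 * 14 = 56
Third share = 1 * 14 = 14

56


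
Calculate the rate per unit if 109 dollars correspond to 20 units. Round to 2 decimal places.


Total dollars = 109
Number of units = 20
Unit rate = 109 / 20
= 5.45 dollars per unit

5.45


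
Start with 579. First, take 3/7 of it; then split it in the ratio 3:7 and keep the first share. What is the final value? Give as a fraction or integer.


Start with 579.
Step 1: Take 3/7: 579 * 3/7 = 1737/7
Step 2: Split 3:7, first share = 1737/7 * 3/10 = 5211/70
Final result = 5211/70

5211/70


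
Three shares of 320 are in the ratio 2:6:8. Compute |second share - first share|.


Total parts = 2 + 6 + 8 = 16
Value per part = 320 / 16 = 20
Shares: 2*20=40, 6*20=120, 8*20=160
Second share = 120, first share = 40
Difference = |120 - 40| = 80

80


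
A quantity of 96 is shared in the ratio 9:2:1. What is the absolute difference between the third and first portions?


Total parts = 9 + 2 + 1 = 12
Value per part = 96 / 12 = 8
Shares: 9*8=72, 2*8=16, 1*8=8
Third share = 8, first share = 72
Difference = |8 - 72| = 64

64


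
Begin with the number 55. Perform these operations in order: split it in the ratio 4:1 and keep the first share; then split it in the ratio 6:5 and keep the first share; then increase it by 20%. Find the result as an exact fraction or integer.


Start with 55.
Step 1: Split 4:1, first share = 55 * 4/5 = 44
Step 2: Split 6:5, first share = 44 * 6/11 = 24
Step 3: Increase by 20%: 24 * 120/100 = 144/5
Final result = 144/5

144/5


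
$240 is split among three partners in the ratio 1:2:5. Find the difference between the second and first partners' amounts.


Total parts = 1 + 2 + 5 = 8
Value per part = 240 / 8 = 30
Shares: 1*30=30, 2*30=60, 5*30=150
Second share = 60, first share = 30
Difference = |60 - 30| = 30

30


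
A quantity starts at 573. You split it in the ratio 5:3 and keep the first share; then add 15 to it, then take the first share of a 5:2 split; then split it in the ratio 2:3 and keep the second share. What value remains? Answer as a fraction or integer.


Start with 573.
Step 1: Split 5:3, first share = 573 * 5/8 = 2865/8
Step 2: Add 15: 2865/8+15=2985/8; split 5:2 first = 2985/8*5/7 = 14925/56
Step 3: Split 2:3, second share = 14925/56 * 3/5 = 8955/56
Final result = 8955/56

8955/56


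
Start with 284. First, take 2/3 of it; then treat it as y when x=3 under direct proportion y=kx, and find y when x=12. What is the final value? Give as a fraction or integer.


Start with 284.
Step 1: Take 2/3: 284 * 2/3 = 568/3
Step 2: Direct prop: k = (568/3)/3; new y = k*12 = 568/3*12/3 = 2272/3
Final result = 2272/3

2272/3


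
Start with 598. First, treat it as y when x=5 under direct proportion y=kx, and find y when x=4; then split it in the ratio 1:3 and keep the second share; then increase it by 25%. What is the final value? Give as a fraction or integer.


Start with 598.
Step 1: Direct prop: k = (598)/5; new y = k*4 = 598*4/5 = 2392/5
Step 2: Split 1:3, second share = 2392/5 * 3/4 = 1794/5
Step 3: Increase by 25%: 1794/5 * 125/100 = 897/2
Final result = 897/2

897/2


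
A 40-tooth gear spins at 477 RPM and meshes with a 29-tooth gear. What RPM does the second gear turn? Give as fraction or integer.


Gear ratio: teeth_A * RPM_A = teeth_B * RPM_B
40 * 477 = 29 * RPM_B
19080 = 29 * RPM_B
RPM_B = 19080 / 29
RPM_B = 19080/29

19080/29


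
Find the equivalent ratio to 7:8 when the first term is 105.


Original ratio: 7:8
First term target: 105
Scale factor = 105 / 7 = 15
Multiply second term: 8 * 15 = 120
Equivalent ratio = 105:120

105:120


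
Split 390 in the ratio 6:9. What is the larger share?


Total parts = 6 + 9 = 15
Value per part = 390 / 15 = 26
First share = 6 * 26 = 156
Second share = 9 * 26 = 234
Larger share = 234

234


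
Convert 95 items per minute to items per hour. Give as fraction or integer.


Converting from per minute to per hour
Rate = 95 items per minute
Multiply by 60: 95 * 60
= 5700 items per hour

5700


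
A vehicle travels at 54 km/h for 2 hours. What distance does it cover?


Using distance = speed * time
Speed = 54 km/h
Time = 2 hours
Distance = 54 * 2
= 108 km

108


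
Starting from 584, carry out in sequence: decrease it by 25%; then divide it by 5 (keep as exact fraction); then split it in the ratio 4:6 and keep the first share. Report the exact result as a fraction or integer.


Start with 584.
Step 1: Decrease by 25%: 584 * 75/100 = 438
Step 2: Divide by 5: 438 / 5 = 438/5
Step 3: Split 4:6, first share = 438/5 * 4/10 = 876/25
Final result = 876/25

876/25


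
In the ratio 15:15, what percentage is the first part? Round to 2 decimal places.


Total parts = 15 + 15 = 30
First part fraction = 15/30
Percentage = (15/30) * 100
= 0.5 * 100
= 50.00%

50.00


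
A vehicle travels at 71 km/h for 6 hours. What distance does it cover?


Using distance = speed * time
Speed = 71 km/h
Time = 6 hours
Distance = 71 * 6
= 426 km

426


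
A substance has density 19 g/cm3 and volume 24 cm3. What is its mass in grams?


Using mass = density * volume
Density = 19 g/cm3
Volume = 24 cm3
Mass = 19 * 24
= 456 g

456


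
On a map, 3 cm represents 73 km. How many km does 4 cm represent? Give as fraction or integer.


Map scale: 3 cm = 73 km
Measured distance on map = 4 cm
Set up proportion: 4 * 73 / 3
= 292 / 3
= 292/3 km

292/3


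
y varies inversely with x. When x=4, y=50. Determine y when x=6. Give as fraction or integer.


Inverse proportion: y = k/x
Find k: k = 4 * 50 = 200
Compute y at x=6: y = 200/6
y = 100/3

100/3


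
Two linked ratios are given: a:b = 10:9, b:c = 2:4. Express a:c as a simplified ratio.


Given a:b = 10:9 and b:c = 2:4
Make b consistent. Multiply first ratio by 2: a:b = 20:18
Multiply second ratio by 9: b:c = 18:36
Now b = 18 in both, so a:b:c = 20:18:36
Therefore a:c = 20:36
Simplify by GCD: a:c = 5:9

5:9


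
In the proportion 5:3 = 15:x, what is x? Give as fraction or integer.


Setting up: 5/3 = 15/x
Cross multiply: 5 * x = 3 * 15
5x = 45
x = 45/5
x = 9

9


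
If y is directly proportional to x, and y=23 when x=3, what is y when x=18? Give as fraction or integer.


Direct proportion: y = kx
Find k: k = 23/3 = 23/3
Compute y at x=18: y = 23/3 * 18
y = 138

138


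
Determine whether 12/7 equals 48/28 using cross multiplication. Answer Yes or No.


Cross multiply to check 12/7 = 48/28
Left cross product: 12 * 28 = 336
Right cross product: 7 * 48 = 336
336 = 336
Equal, so proportions match => Yes

Yes


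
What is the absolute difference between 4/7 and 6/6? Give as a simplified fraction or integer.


Simplify: 4/7 = 4/7 and 6/6 = 1
Find common denominator: LCD = 7
Convert: 4/7 and 7/7
Difference = |4 - 7|/7 = 3/7
Simplified = 3/7

3/7


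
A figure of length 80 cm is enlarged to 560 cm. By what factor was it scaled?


Original length = 80 cm
Scaled length = 560 cm
Scale factor = 560 / 80
= 7

7


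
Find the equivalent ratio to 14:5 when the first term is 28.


Original ratio: 14:5
First term target: 28
Scale factor = 28 / 14 = 2
Multiply second term: 5 * 2 = 10
Equivalent ratio = 28:10

28:10


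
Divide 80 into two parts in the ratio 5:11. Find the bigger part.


Total parts = 5 + 11 = 16
Value per part = 80 / 16 = 5
First share = 5 * 5 = 25
Second share = 11 * 5 = 55
Larger share = 55

55


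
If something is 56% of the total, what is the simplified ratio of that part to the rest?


Part = 56%, Remainder = 44%
Ratio = 56:44
GCD(56, 44) = 4
Simplify: 14:11 = 14:11

14:11


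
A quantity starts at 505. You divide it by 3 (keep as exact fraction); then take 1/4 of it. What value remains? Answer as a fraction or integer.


Start with 505.
Step 1: Divide by 3: 505 / 3 = 505/3
Step 2: Take 1/4: 505/3 * 1/4 = 505/12
Final result = 505/12

505/12


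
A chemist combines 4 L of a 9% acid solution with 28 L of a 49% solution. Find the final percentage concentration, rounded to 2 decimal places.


Solute in mixture 1 = 9% of 4 L = 4*9/100 = 9/25 L
Solute in mixture 2 = 49% of 28 L = 28*49/100 = 343/25 L
Total solute = 9/25 + 343/25 = 352/25 L
Total volume = 4 + 28 = 32 L
Final concentration = 352/25/32 * 100 = 44.00%

44.00


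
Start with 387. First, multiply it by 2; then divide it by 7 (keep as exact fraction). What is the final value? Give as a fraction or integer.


Start with 387.
Step 1: Multiply by 2: 387 * 2 = 774
Step 2: Divide by 7: 774 / 7 = 774/7
Final result = 774/7

774/7


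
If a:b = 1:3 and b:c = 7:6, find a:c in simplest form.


Given a:b = 1:3 and b:c = 7:6
Make b consistent. Multiply first ratio by 7: a:b = 7:21
Multiply second ratio by 3: b:c = 21:18
Now b = 21 in both, so a:b:c = 7:21:18
Therefore a:c = 7:18
Simplify by GCD: a:c = 7:18

7:18


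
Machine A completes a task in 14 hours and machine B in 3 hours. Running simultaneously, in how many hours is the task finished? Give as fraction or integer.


Rate of A = 1/14 job per hour
Rate of B = 1/3 job per hour
Combined rate = 1/14 + 1/3
Find common denominator: (3 + 14)/(14*3) = 17/42
Combined rate = 17/42 job per hour
Time together = 1 / (17/42) = 42/17 hours

42/17


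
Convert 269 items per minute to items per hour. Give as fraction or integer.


Converting from per minute to per hour
Rate = 269 items per minute
Multiply by 60: 269 * 60
= 16140 items per hour

16140


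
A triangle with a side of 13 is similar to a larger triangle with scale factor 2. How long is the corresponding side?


Similar triangles have proportional sides
Scale factor = 2
Smaller side = 13
Corresponding larger side = 13 * 2
= 26

26


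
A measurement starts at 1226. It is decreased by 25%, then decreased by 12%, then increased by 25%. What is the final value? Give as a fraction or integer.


Start: 1226
Step 1: decrease by 25% => multiply by 75/100
  1226 * 75/100 = 1839/2
Step 2: decrease by 12% => multiply by 88/100
  1839/2 * 88/100 = 20229/25
Step 3: increase by 25% => multiply by 125/100
  20229/25 * 125/100 = 20229/20
Final value = 20229/20

20229/20


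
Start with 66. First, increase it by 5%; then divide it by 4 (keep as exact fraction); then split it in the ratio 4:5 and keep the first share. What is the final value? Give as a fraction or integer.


Start with 66.
Step 1: Increase by 5%: 66 * 105/100 = 693/10
Step 2: Divide by 4: 693/10 / 4 = 693/40
Step 3: Split 4:5, first share = 693/40 * 4/9 = 77/10
Final result = 77/10

77/10


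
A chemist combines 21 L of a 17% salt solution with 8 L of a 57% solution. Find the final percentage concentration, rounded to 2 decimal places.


Solute in mixture 1 = 17% of 21 L = 21*17/100 = 357/100 L
Solute in mixture 2 = 57% of 8 L = 8*57/100 = 114/25 L
Total solute = 357/100 + 114/25 = 813/100 L
Total volume = 21 + 8 = 29 L
Final concentration = 813/100/29 * 100 = 28.03%

28.03


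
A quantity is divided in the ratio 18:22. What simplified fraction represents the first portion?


Total parts = 18 + 22 = 40
First part fraction = 18/40
Simplify: 18/40 = 9/20

9/20


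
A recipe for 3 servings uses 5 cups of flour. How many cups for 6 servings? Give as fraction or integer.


Original: 5 cups for 3 servings
Target servings = 6
Scaling factor = 6/3
New amount = 5 * 6/3
= 30/3
= 10 cups

10


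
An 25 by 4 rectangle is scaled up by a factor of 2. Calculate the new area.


Original dimensions: 25 x 4
Enlargement factor = 2
New width = 25 * 2 = 50
New height = 4 * 2 = 8
New area = 50 * 8 = 400

400


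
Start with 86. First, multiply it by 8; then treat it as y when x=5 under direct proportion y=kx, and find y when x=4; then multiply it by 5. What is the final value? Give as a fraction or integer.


Start with 86.
Step 1: Multiply by 8: 86 * 8 = 688
Step 2: Direct prop: k = (688)/5; new y = k*4 = 688*4/5 = 2752/5
Step 3: Multiply by 5: 2752/5 * 5 = 2752
Final result = 2752

2752


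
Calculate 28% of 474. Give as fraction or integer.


Compute 28% of 474
Convert percentage: 28% = 28/100
Multiply: 474 * 28/100
= 13272/100
= 3318/25

3318/25


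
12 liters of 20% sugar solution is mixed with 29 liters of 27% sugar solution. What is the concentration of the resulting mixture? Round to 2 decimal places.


Solute in mixture 1 = 20% of 12 L = 12*20/100 = 12/5 L
Solute in mixture 2 = 27% of 29 L = 29*27/100 = 783/100 L
Total solute = 12/5 + 783/100 = 1023/100 L
Total volume = 12 + 29 = 41 L
Final concentration = 1023/100/41 * 100 = 24.95%

24.95


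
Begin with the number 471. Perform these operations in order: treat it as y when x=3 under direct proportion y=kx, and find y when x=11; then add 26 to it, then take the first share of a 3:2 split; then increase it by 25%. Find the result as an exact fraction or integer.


Start with 471.
Step 1: Direct prop: k = (471)/3; new y = k*11 = 471*11/3 = 1727
Step 2: Add 26: 1727+26=1753; split 3:2 first = 1753*3/5 = 5259/5
Step 3: Increase by 25%: 5259/5 * 125/100 = 5259/4
Final result = 5259/4

5259/4


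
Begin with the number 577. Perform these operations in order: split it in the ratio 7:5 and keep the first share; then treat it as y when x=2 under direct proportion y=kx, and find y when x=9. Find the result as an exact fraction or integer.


Start with 577.
Step 1: Split 7:5, first share = 577 * 7/12 = 4039/12
Step 2: Direct prop: k = (4039/12)/2; new y = k*9 = 4039/12*9/2 = 12117/8
Final result = 12117/8

12117/8


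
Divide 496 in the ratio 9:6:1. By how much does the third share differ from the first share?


Total parts = 9 + 6 + 1 = 16
Value per part = 496 / 16 = 31
Shares: 9*31=279, 6*31=186, 1*31=31
Third share = 31, first share = 279
Difference = |31 - 279| = 248

248


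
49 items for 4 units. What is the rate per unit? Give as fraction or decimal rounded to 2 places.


Total items = 49
Number of units = 4
Unit rate = 49 / 4
= 12.25 items per unit

12.25


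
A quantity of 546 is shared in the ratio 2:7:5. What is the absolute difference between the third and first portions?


Total parts = 2 + 7 + 5 = 14
Value per part = 546 / 14 = 39
Shares: 2*39=78, 7*39=273, 5*39=195
Third share = 195, first share = 78
Difference = |195 - 78| = 117

117


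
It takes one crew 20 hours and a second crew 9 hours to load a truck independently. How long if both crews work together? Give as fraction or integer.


Rate of A = 1/20 job per hour
Rate of B = 1/9 job per hour
Combined rate = 1/20 + 1/9
Find common denominator: (9 + 20)/(20*9) = 29/180
Combined rate = 29/180 job per hour
Time together = 1 / (29/180) = 180/29 hours

180/29


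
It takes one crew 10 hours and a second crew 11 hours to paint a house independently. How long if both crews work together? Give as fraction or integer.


Rate of A = 1/10 job per hour
Rate of B = 1/11 job per hour
Combined rate = 1/10 + 1/11
Find common denominator: (11 + 10)/(10*11) = 21/110
Combined rate = 21/110 job per hour
Time together = 1 / (21/110) = 110/21 hours

110/21


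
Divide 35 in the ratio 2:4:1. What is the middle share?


Ratio = 2:4:1
Total parts = 2 + 4 + 1 = 7
Value per part = 35 / 7 = 5
First share = 2 * 5 = 10
Middle share = 4 * 5 = 20
Third share = 1 * 5 = 5

20


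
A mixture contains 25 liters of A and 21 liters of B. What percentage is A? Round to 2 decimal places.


Volume of A = 25 L
Volume of B = 21 L
Total volume = 25 + 21 = 46 L
Percentage of A = (25/46) * 100
= 54.35%

54.35


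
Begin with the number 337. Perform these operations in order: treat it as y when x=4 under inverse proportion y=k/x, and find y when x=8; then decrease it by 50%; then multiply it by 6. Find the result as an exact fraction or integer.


Start with 337.
Step 1: Inverse prop: k = (337)*4; new y = k/8 = 337*4/8 = 337/2
Step 2: Decrease by 50%: 337/2 * 50/100 = 337/4
Step 3: Multiply by 6: 337/4 * 6 = 1011/2
Final result = 1011/2

1011/2


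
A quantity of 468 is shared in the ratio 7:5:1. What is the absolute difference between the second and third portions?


Total parts = 7 + 5 + 1 = 13
Value per part = 468 / 13 = 36
Shares: 7*36=252, 5*36=180, 1*36=36
Second share = 180, third share = 36
Difference = |180 - 36| = 144

144


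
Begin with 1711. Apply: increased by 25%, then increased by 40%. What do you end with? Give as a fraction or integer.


Start: 1711
Step 1: increase by 25% => multiply by 125/100
  1711 * 125/100 = 8555/4
Step 2: increase by 40% => multiply by 140/100
  8555/4 * 140/100 = 11977/4
Final value = 11977/4

11977/4


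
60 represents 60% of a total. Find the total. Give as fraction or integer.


Given: 60 is 60% of the whole
Set up: 60 = 60/100 * whole
whole = 60 * 100 / 60
whole = 6000 / 60
whole = 100

100


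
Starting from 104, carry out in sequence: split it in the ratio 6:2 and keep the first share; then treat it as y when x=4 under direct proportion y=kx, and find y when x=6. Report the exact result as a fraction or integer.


Start with 104.
Step 1: Split 6:2, first share = 104 * 6/8 = 78
Step 2: Direct prop: k = (78)/4; new y = k*6 = 78*6/4 = 117
Final result = 117

117


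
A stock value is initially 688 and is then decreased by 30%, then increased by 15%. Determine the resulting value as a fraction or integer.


Start: 688
Step 1: decrease by 30% => multiply by 70/100
  688 * 70/100 = 2408/5
Step 2: increase by 15% => multiply by 115/100
  2408/5 * 115/100 = 13846/25
Final value = 13846/25

13846/25


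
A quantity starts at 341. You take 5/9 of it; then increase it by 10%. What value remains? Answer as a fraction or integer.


Start with 341.
Step 1: Take 5/9: 341 * 5/9 = 1705/9
Step 2: Increase by 10%: 1705/9 * 110/100 = 3751/18
Final result = 3751/18

3751/18


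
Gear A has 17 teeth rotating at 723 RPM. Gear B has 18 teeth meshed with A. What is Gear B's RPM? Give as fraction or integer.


Gear ratio: teeth_A * RPM_A = teeth_B * RPM_B
17 * 723 = 18 * RPM_B
12291 = 18 * RPM_B
RPM_B = 12291 / 18
RPM_B = 4097/6

4097/6


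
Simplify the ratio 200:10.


Find GCD(200, 10)
GCD = 10
Divide both by 10: 200/10 = 20, 10/10 = 1
Simplified ratio = 20:1

20:1


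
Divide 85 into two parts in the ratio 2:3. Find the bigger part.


Total parts = 2 + 3 = 5
Value per part = 85 / 5 = 17
First share = 2 * 17 = 34
Second share = 3 * 17 = 51
Larger share = 51

51


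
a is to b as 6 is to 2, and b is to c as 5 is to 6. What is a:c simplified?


Given a:b = 6:2 and b:c = 5:6
Make b consistent. Multiply first ratio by 5: a:b = 30:10
Multiply second ratio by 2: b:c = 10:12
Now b = 10 in both, so a:b:c = 30:10:12
Therefore a:c = 30:12
Simplify by GCD: a:c = 5:2

5:2


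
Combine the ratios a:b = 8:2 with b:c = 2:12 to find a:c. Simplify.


Given a:b = 8:2 and b:c = 2:12
Make b consistent. Multiply first ratio by 2: a:b = 16:4
Multiply second ratio by 2: b:c = 4:24
Now b = 4 in both, so a:b:c = 16:4:24
Therefore a:c = 16:24
Simplify by GCD: a:c = 2:3

2:3


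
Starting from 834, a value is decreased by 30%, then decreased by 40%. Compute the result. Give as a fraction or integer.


Start: 834
Step 1: decrease by 30% => multiply by 70/100
  834 * 70/100 = 2919/5
Step 2: decrease by 40% => multiply by 60/100
  2919/5 * 60/100 = 8757/25
Final value = 8757/25

8757/25


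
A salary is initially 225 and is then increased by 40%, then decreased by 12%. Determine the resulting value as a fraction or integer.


Start: 225
Step 1: increase by 40% => multiply by 140/100
  225 * 140/100 = 315
Step 2: decrease by 12% => multiply by 88/100
  315 * 88/100 = 1386/5
Final value = 1386/5

1386/5


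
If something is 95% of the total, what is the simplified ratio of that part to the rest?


Part = 95%, Remainder = 5%
Ratio = 95:5
GCD(95, 5) = 5
Simplify: 19:1 = 19:1

19:1


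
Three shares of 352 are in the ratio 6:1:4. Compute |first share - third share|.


Total parts = 6 + 1 + 4 = 11
Value per part = 352 / 11 = 32
Shares: 6*32=192, 1*32=32, 4*32=128
First share = 192, third share = 128
Difference = |192 - 128| = 64

64


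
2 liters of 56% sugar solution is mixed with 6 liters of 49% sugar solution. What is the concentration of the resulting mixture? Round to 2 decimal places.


Solute in mixture 1 = 56% of 2 L = 2*56/100 = 28/25 L
Solute in mixture 2 = 49% of 6 L = 6*49/100 = 147/50 L
Total solute = 28/25 + 147/50 = 203/50 L
Total volume = 2 + 6 = 8 L
Final concentration = 203/50/8 * 100 = 50.75%

50.75


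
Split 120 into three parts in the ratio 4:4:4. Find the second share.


Ratio = 4:4:4
Total parts = 4 + 4 + 4 = 12
Value per part = 120 / 12 = 10
First share = 4 * 10 = 40
Middle share = 4 * 10 = 40
Third share = 4 * 10 = 40

40


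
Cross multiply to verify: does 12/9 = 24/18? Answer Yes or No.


Cross multiply to check 12/9 = 24/18
Left cross product: 12 * 18 = 216
Right cross product: 9 * 24 = 216
216 = 216
Equal, so proportions match => Yes

Yes


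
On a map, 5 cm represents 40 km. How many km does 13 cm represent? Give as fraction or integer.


Map scale: 5 cm = 40 km
Measured distance on map = 13 cm
Set up proportion: 13 * 40 / 5
= 520 / 5
= 104 km

104


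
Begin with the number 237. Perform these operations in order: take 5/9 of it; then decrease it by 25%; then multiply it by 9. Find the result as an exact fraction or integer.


Start with 237.
Step 1: Take 5/9: 237 * 5/9 = 395/3
Step 2: Decrease by 25%: 395/3 * 75/100 = 395/4
Step 3: Multiply by 9: 395/4 * 9 = 3555/4
Final result = 3555/4

3555/4


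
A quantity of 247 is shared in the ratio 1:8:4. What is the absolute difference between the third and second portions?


Total parts = 1 + 8 + 4 = 13
Value per part = 247 / 13 = 19
Shares: 1*19=19, 8*19=152, 4*19=76
Third share = 76, second share = 152
Difference = |76 - 152| = 76

76


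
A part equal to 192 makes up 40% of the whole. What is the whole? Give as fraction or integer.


Given: 192 is 40% of the whole
Set up: 192 = 40/100 * whole
whole = 192 * 100 / 40
whole = 19200 / 40
whole = 480

480


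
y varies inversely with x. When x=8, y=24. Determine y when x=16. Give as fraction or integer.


Inverse proportion: y = k/x
Find k: k = 8 * 24 = 192
Compute y at x=16: y = 192/16
y = 12

12


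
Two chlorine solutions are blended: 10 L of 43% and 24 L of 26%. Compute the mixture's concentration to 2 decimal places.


Solute in mixture 1 = 43% of 10 L = 10*43/100 = 43/10 L
Solute in mixture 2 = 26% of 24 L = 24*26/100 = 156/25 L
Total solute = 43/10 + 156/25 = 527/50 L
Total volume = 10 + 24 = 34 L
Final concentration = 527/50/34 * 100 = 31.00%

31.00


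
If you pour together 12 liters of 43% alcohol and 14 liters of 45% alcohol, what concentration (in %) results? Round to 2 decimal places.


Solute in mixture 1 = 43% of 12 L = 12*43/100 = 129/25 L
Solute in mixture 2 = 45% of 14 L = 14*45/100 = 63/10 L
Total solute = 129/25 + 63/10 = 573/50 L
Total volume = 12 + 14 = 26 L
Final concentration = 573/50/26 * 100 = 44.08%

44.08


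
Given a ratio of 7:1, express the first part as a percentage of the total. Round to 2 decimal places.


Total parts = 7 + 1 = 8
First part fraction = 7/8
Percentage = (7/8) * 100
= 0.875 * 100
= 87.50%

87.50


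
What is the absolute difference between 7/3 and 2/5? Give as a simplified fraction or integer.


Simplify: 7/3 = 7/3 and 2/5 = 2/5
Find common denominator: LCD = 15
Convert: 35/15 and 6/15
Difference = |35 - 6|/15 = 29/15
Simplified = 29/15

29/15


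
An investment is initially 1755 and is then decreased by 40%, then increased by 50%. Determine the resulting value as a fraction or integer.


Start: 1755
Step 1: decrease by 40% => multiply by 60/100
  1755 * 60/100 = 1053
Step 2: increase by 50% => multiply by 150/100
  1053 * 150/100 = 3159/2
Final value = 3159/2

3159/2


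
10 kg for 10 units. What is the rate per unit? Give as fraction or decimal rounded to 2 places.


Total kg = 10
Number of units = 10
Unit rate = 10 / 10
= 1 kg per unit

1


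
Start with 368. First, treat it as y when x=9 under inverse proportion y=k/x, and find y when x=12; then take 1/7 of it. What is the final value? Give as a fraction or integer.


Start with 368.
Step 1: Inverse prop: k = (368)*9; new y = k/12 = 368*9/12 = 276
Step 2: Take 1/7: 276 * 1/7 = 276/7
Final result = 276/7

276/7


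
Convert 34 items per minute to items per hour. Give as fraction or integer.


Converting from per minute to per hour
Rate = 34 items per minute
Multiply by 60: 34 * 60
= 2040 items per hour

2040


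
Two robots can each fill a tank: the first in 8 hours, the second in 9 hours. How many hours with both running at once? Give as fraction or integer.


Rate of A = 1/8 job per hour
Rate of B = 1/9 job per hour
Combined rate = 1/8 + 1/9
Find common denominator: (9 + 8)/(8*9) = 17/72
Combined rate = 17/72 job per hour
Time together = 1 / (17/72) = 72/17 hours

72/17


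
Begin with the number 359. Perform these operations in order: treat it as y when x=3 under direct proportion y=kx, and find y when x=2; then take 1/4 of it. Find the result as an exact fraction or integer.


Start with 359.
Step 1: Direct prop: k = (359)/3; new y = k*2 = 359*2/3 = 718/3
Step 2: Take 1/4: 718/3 * 1/4 = 359/6
Final result = 359/6

359/6


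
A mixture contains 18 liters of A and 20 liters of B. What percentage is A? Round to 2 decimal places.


Volume of A = 18 L
Volume of B = 20 L
Total volume = 18 + 20 = 38 L
Percentage of A = (18/38) * 100
= 47.37%

47.37


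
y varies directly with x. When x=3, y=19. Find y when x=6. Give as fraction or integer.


Direct proportion: y = kx
Find k: k = 19/3 = 19/3
Compute y at x=6: y = 19/3 * 6
y = 38

38


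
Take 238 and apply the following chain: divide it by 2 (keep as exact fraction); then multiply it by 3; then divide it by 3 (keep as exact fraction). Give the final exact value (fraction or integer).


Start with 238.
Step 1: Divide by 2: 238 / 2 = 119
Step 2: Multiply by 3: 119 * 3 = 357
Step 3: Divide by 3: 357 / 3 = 119
Final result = 119

119


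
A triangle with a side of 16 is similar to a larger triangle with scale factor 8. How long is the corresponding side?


Similar triangles have proportional sides
Scale factor = 8
Smaller side = 16
Corresponding larger side = 16 * 8
= 128

128


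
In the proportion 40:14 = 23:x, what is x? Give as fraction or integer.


Setting up: 40/14 = 23/x
Cross multiply: 40 * x = 14 * 23
40x = 322
x = 322/40
x = 161/20

161/20


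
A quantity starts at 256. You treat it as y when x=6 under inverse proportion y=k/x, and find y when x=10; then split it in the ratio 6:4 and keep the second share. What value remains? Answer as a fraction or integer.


Start with 256.
Step 1: Inverse prop: k = (256)*6; new y = k/10 = 256*6/10 = 768/5
Step 2: Split 6:4, second share = 768/5 * 4/10 = 1536/25
Final result = 1536/25

1536/25


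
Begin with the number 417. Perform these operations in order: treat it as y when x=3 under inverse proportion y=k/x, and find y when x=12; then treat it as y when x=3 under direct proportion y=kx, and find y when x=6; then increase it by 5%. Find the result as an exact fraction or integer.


Start with 417.
Step 1: Inverse prop: k = (417)*3; new y = k/12 = 417*3/12 = 417/4
Step 2: Direct prop: k = (417/4)/3; new y = k*6 = 417/4*6/3 = 417/2
Step 3: Increase by 5%: 417/2 * 105/100 = 8757/40
Final result = 8757/40

8757/40


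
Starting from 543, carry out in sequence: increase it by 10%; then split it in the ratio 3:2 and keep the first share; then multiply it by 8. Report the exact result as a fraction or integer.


Start with 543.
Step 1: Increase by 10%: 543 * 110/100 = 5973/10
Step 2: Split 3:2, first share = 5973/10 * 3/5 = 17919/50
Step 3: Multiply by 8: 17919/50 * 8 = 71676/25
Final result = 71676/25

71676/25


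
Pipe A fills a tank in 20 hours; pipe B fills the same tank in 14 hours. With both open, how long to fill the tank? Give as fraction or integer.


Rate of A = 1/20 job per hour
Rate of B = 1/14 job per hour
Combined rate = 1/20 + 1/14
Find common denominator: (14 + 20)/(20*14) = 34/280
Combined rate = 17/140 job per hour
Time together = 1 / (17/140) = 140/17 hours

140/17


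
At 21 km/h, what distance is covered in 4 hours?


Using distance = speed * time
Speed = 21 km/h
Time = 4 hours
Distance = 21 * 4
= 84 km

84


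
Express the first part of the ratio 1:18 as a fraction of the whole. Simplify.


Total parts = 1 + 18 = 19
First part fraction = 1/19
Simplify: 1/19 = 1/19

1/19


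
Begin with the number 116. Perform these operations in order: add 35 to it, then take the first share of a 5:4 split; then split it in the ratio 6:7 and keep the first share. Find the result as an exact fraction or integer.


Start with 116.
Step 1: Add 35: 116+35=151; split 5:4 first = 151*5/9 = 755/9
Step 2: Split 6:7, first share = 755/9 * 6/13 = 1510/39
Final result = 1510/39

1510/39


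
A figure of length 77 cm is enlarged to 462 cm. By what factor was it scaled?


Original length = 77 cm
Scaled length = 462 cm
Scale factor = 462 / 77
= 6

6


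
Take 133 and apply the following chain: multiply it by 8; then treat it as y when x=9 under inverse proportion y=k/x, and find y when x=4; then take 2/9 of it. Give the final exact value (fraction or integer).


Start with 133.
Step 1: Multiply by 8: 133 * 8 = 1064
Step 2: Inverse prop: k = (1064)*9; new y = k/4 = 1064*9/4 = 2394
Step 3: Take 2/9: 2394 * 2/9 = 532
Final result = 532

532


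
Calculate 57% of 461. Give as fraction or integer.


Compute 57% of 461
Convert percentage: 57% = 57/100
Multiply: 461 * 57/100
= 26277/100
= 26277/100

26277/100


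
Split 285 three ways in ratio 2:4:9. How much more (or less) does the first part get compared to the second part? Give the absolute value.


Total parts = 2 + 4 + 9 = 15
Value per part = 285 / 15 = 19
Shares: 2*19=38, 4*19=76, 9*19=171
First share = 38, second share = 76
Difference = |38 - 76| = 38

38


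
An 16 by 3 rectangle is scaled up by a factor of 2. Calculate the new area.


Original dimensions: 16 x 3
Enlargement factor = 2
New width = 16 * 2 = 32
New height = 3 * 2 = 6
New area = 32 * 6 = 192

192


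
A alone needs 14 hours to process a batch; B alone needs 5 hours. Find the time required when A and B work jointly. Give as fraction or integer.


Rate of A = 1/14 job per hour
Rate of B = 1/5 job per hour
Combined rate = 1/14 + 1/5
Find common denominator: (5 + 14)/(14*5) = 19/70
Combined rate = 19/70 job per hour
Time together = 1 / (19/70) = 70/19 hours

70/19


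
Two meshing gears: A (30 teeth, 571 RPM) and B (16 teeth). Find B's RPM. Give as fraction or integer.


Gear ratio: teeth_A * RPM_A = teeth_B * RPM_B
30 * 571 = 16 * RPM_B
17130 = 16 * RPM_B
RPM_B = 17130 / 16
RPM_B = 8565/8

8565/8


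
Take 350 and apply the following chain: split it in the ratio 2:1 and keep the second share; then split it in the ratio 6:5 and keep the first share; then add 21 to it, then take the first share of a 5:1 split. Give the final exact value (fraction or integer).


Start with 350.
Step 1: Split 2:1, second share = 350 * 1/3 = 350/3
Step 2: Split 6:5, first share = 350/3 * 6/11 = 700/11
Step 3: Add 21: 700/11+21=931/11; split 5:1 first = 931/11*5/6 = 4655/66
Final result = 4655/66

4655/66


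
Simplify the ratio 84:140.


Find GCD(84, 140)
GCD = 28
Divide both by 28: 84/28 = 3, 140/28 = 5
Simplified ratio = 3:5

3:5


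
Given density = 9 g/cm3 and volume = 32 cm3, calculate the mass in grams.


Using mass = density * volume
Density = 9 g/cm3
Volume = 32 cm3
Mass = 9 * 32
= 288 g

288


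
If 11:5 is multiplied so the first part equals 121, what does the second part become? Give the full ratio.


Original ratio: 11:5
First term target: 121
Scale factor = 121 / 11 = 11
Multiply second term: 5 * 11 = 55
Equivalent ratio = 121:55

121:55


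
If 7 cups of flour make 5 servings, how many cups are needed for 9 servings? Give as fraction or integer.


Original: 7 cups for 5 servings
Target servings = 9
Scaling factor = 9/5
New amount = 7 * 9/5
= 63/5
= 63/5 cups

63/5


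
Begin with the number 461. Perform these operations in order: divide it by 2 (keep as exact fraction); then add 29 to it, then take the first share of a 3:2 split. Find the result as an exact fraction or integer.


Start with 461.
Step 1: Divide by 2: 461 / 2 = 461/2
Step 2: Add 29: 461/2+29=519/2; split 3:2 first = 519/2*3/5 = 1557/10
Final result = 1557/10

1557/10


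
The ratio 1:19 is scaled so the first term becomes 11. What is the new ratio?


Original ratio: 1:19
First term target: 11
Scale factor = 11 / 1 = 11
Multiply second term: 19 * 11 = 209
Equivalent ratio = 11:209

11:209


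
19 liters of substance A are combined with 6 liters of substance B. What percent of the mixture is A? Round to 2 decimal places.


Volume of A = 19 L
Volume of B = 6 L
Total volume = 19 + 6 = 25 L
Percentage of A = (19/25) * 100
= 76.00%

76.00


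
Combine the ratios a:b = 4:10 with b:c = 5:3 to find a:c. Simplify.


Given a:b = 4:10 and b:c = 5:3
Make b consistent. Multiply first ratio by 5: a:b = 20:50
Multiply second ratio by 10: b:c = 50:30
Now b = 50 in both, so a:b:c = 20:50:30
Therefore a:c = 20:30
Simplify by GCD: a:c = 2:3

2:3


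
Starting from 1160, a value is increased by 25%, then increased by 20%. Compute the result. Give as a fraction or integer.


Start: 1160
Step 1: increase by 25% => multiply by 125/100
  1160 * 125/100 = 1450
Step 2: increase by 20% => multiply by 120/100
  1450 * 120/100 = 1740
Final value = 1740

1740


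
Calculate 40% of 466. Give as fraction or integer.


Compute 40% of 466
Convert percentage: 40% = 40/100
Multiply: 466 * 40/100
= 18640/100
= 932/5

932/5


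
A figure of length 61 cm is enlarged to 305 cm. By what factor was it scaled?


Original length = 61 cm
Scaled length = 305 cm
Scale factor = 305 / 61
= 5

5


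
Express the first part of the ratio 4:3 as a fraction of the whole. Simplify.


Total parts = 4 + 3 = 7
First part fraction = 4/7
Simplify: 4/7 = 4/7

4/7


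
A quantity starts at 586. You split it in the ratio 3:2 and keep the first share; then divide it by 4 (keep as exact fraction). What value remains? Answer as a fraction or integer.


Start with 586.
Step 1: Split 3:2, first share = 586 * 3/5 = 1758/5
Step 2: Divide by 4: 1758/5 / 4 = 879/10
Final result = 879/10

879/10


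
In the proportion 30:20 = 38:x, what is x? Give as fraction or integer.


Setting up: 30/20 = 38/x
Cross multiply: 30 * x = 20 * 38
30x = 760
x = 760/30
x = 76/3

76/3


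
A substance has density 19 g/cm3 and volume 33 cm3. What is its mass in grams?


Using mass = density * volume
Density = 19 g/cm3
Volume = 33 cm3
Mass = 19 * 33
= 627 g

627


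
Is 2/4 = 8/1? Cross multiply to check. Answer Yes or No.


Cross multiply to check 2/4 = 8/1
Left cross product: 2 * 1 = 2
Right cross product: 4 * 8 = 32
2 != 32
Not equal, so proportions differ => No

No


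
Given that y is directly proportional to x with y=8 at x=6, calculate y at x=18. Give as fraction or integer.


Direct proportion: y = kx
Find k: k = 8/6 = 4/3
Compute y at x=18: y = 4/3 * 18
y = 24

24


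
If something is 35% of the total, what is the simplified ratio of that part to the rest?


Part = 35%, Remainder = 65%
Ratio = 35:65
GCD(35, 65) = 5
Simplify: 7:13 = 7:13

7:13


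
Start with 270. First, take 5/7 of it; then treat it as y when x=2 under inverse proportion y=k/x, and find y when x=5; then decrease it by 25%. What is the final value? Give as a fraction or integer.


Start with 270.
Step 1: Take 5/7: 270 * 5/7 = 1350/7
Step 2: Inverse prop: k = (1350/7)*2; new y = k/5 = 1350/7*2/5 = 540/7
Step 3: Decrease by 25%: 540/7 * 75/100 = 405/7
Final result = 405/7

405/7


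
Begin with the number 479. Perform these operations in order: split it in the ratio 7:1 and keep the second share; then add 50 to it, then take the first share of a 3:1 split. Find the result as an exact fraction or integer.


Start with 479.
Step 1: Split 7:1, second share = 479 * 1/8 = 479/8
Step 2: Add 50: 479/8+50=879/8; split 3:1 first = 879/8*3/4 = 2637/32
Final result = 2637/32

2637/32


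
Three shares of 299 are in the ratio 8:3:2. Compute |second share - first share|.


Total parts = 8 + 3 + 2 = 13
Value per part = 299 / 13 = 23
Shares: 8*23=184, 3*23=69, 2*23=46
Second share = 69, first share = 184
Difference = |69 - 184| = 115

115


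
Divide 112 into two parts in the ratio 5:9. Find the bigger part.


Total parts = 5 + 9 = 14
Value per part = 112 / 14 = 8
First share = 5 * 8 = 40
Second share = 9 * 8 = 72
Larger share = 72

72


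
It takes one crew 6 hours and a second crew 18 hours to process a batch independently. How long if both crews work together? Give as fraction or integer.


Rate of A = 1/6 job per hour
Rate of B = 1/18 job per hour
Combined rate = 1/6 + 1/18
Find common denominator: (18 + 6)/(6*18) = 24/108
Combined rate = 2/9 job per hour
Time together = 1 / (2/9) = 9/2 hours

9/2
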